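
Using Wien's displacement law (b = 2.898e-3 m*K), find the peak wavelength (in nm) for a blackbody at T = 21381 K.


lam_max = b / T = 2.898e-3 / 21381 = 1.355e-07 m = 135.5409 nm

135.5409 nm


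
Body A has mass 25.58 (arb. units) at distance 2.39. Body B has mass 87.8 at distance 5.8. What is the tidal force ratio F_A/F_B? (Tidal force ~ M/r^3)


Ratio = (M1/r1^3) / (M2/r2^3) = (25.58/2.39^3) / (87.8/5.8^3) = 4.1639

4.1639


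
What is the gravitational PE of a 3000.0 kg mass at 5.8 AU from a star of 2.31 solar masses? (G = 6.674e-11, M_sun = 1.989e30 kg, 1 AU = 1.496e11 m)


M = 2.31 * 1.989e30 kg = 4.59459e+30 kg; r = 5.8 AU * 1.496e11 m/AU = 8.6768e+11 m. U = -GM*m/r = -(6.674e-11 * 4.59459e+30 * 3000.0) / 8.6768e+11 = -1.060e+12

-1.060e+12 J


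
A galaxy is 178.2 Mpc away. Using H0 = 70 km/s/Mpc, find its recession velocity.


v = H0 * d = 70 * 178.2 = 12474.0

12474.0 km/s


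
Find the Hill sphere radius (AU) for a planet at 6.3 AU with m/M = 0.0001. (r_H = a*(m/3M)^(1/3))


r_H = a * (m/3M)^(1/3) = 6.3 * (0.0001/3)^(1/3) = 0.2028

0.2028 AU


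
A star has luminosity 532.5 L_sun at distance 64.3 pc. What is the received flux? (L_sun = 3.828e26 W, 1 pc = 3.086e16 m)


F = L / (4*pi*d^2) = 2.038e+29 / (4*pi*(1.984e+18)^2) = 4.120e-09

4.120e-09 W/m^2


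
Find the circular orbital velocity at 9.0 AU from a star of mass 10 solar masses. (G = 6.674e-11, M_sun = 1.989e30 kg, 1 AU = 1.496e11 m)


v = sqrt(GM/r) = sqrt(6.674e-11 * 1.989e+31 / 1.346e+12) = 31399.5512

31399.5512 m/s


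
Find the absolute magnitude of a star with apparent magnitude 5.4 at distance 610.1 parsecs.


M = m - 5*log10(d) + 5 = 5.4 - 5*log10(610.1) + 5 = -3.527

-3.527


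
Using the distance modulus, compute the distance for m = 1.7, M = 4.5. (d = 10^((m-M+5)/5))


d = 10^((m - M + 5)/5) = 10^((1.7 - 4.5 + 5)/5) = 2.7542

2.7542 pc


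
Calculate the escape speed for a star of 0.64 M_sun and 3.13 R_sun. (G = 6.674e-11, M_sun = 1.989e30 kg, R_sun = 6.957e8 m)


M = 0.64 * 1.989e30 kg = 1.27296e+30 kg; R = 3.13 * 6.957e8 m = 2.177541e+09 m. v_esc = sqrt(2GM/R) = sqrt(2 * 6.674e-11 * 1.27296e+30 / 2.177541e+09) = 279339.4715

279339.4715 m/s


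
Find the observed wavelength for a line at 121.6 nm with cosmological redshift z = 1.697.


lam_obs = lam_emit * (1 + z) = 121.6 * (1 + 1.697) = 327.9552

327.9552 nm


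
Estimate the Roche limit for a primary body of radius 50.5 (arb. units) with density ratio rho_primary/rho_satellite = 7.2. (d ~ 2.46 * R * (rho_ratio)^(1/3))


d_Roche = 2.46 * 50.5 * 7.2^(1/3) = 239.8855

239.8855


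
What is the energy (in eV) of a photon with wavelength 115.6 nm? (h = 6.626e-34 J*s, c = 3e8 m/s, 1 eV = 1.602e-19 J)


E = hc/lambda = 6.626e-34 * 3e8 / 1.156e-07 = 1.720e-18 J = 10.7338 eV

10.7338 eV


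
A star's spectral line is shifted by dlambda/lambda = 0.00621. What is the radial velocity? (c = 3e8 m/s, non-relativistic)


v = (dlambda/lambda) * c = 0.00621 * 3e8 = 1.863e+06

1.863e+06 m/s


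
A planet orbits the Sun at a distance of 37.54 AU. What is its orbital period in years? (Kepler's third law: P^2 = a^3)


P = a^(3/2) = 37.54^1.5 = 230.0072

230.0072 years


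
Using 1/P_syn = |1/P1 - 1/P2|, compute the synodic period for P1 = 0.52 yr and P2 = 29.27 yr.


1/P_syn = |1/P1 - 1/P2| = |1/0.52 - 1/29.27| => P_syn = 0.5294

0.5294 years


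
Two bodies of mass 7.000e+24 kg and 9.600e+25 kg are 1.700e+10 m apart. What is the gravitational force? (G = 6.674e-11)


F = G*m1*m2/r^2 = 6.674e-11 * 7.000e+24 * 9.600e+25 / (1.700e+10)^2 = 6.674e-11 * 6.720e+50 / 2.890e+20 = 1.552e+20

1.552e+20 N


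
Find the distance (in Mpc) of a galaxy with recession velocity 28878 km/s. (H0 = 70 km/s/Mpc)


d = v / H0 = 28878 / 70 = 412.5429

412.5429 Mpc


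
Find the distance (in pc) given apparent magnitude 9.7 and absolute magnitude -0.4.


d = 10^((m - M + 5)/5) = 10^((9.7 - -0.4 + 5)/5) = 1047.1285

1047.1285 pc


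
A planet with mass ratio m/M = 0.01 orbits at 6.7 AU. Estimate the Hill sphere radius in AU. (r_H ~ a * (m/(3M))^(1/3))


r_H = a * (m/3M)^(1/3) = 6.7 * (0.01/3)^(1/3) = 1.0008

1.0008 AU


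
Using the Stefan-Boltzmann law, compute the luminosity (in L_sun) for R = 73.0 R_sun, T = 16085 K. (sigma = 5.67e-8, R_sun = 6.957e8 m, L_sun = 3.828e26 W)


R = 73.0 * 6.957e8 m = 5.07861e+10 m. L = 4*pi*R^2*sigma*T^4 = 4*pi*(5.07861e+10)^2 * 5.67e-8 * 16085^4 = 1.230175039e+32 W. L/L_sun = 1.230175039e+32 / 3.828e26 = 321362.3405

321362.3405 L_sun


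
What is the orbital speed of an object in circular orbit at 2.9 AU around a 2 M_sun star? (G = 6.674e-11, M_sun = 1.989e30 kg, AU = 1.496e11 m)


v = sqrt(GM/r) = sqrt(6.674e-11 * 3.978e+30 / 4.338e+11) = 24737.7784

24737.7784 m/s


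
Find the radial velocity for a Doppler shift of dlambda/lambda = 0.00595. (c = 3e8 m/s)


v = (dlambda/lambda) * c = 0.00595 * 3e8 = 1.785e+06

1.785e+06 m/s


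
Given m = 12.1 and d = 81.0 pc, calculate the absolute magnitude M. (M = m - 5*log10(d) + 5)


M = m - 5*log10(d) + 5 = 12.1 - 5*log10(81.0) + 5 = 7.5576

7.5576


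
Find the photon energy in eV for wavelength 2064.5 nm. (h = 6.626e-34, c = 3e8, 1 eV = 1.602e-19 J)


E = hc/lambda = 6.626e-34 * 3e8 / 2.065e-06 = 9.628e-20 J = 0.601 eV

0.601 eV


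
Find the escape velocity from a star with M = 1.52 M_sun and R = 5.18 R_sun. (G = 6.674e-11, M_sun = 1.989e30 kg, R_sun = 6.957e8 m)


M = 1.52 * 1.989e30 kg = 3.02328e+30 kg; R = 5.18 * 6.957e8 m = 3.603726e+09 m. v_esc = sqrt(2GM/R) = sqrt(2 * 6.674e-11 * 3.02328e+30 / 3.603726e+09) = 334635.0312

334635.0312 m/s


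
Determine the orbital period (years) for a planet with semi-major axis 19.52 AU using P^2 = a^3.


P = a^(3/2) = 19.52^1.5 = 86.2422

86.2422 years


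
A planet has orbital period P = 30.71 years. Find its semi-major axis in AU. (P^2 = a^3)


a = P^(2/3) = 30.71^(2/3) = 9.8066

9.8066 AU


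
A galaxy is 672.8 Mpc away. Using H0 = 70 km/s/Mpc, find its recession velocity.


v = H0 * d = 70 * 672.8 = 47096.0

47096.0 km/s


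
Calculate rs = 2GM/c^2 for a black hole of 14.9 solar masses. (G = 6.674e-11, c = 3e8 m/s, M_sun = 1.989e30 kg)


M = 14.9 * 1.989e30 kg = 2.96361e+31 kg. rs = 2GM/c^2 = 2 * 6.674e-11 * 2.96361e+31 / (3e8)^2 = 43953.6292

43953.6292 m


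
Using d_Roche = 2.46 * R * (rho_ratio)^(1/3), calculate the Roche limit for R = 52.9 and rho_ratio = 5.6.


d_Roche = 2.46 * 52.9 * 5.6^(1/3) = 231.093

231.093


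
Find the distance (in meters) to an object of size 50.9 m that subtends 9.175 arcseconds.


D = size / theta_rad, theta_rad = 9.175 * pi/(180*3600) = 4.448e-05, D = 1.144e+06

1.144e+06 m


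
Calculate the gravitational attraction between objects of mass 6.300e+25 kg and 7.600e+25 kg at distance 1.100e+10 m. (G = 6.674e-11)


F = G*m1*m2/r^2 = 6.674e-11 * 6.300e+25 * 7.600e+25 / (1.100e+10)^2 = 6.674e-11 * 4.788e+51 / 1.210e+20 = 2.641e+21

2.641e+21 N


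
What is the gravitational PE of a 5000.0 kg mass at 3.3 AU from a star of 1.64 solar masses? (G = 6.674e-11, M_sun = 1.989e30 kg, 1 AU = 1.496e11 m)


M = 1.64 * 1.989e30 kg = 3.26196e+30 kg; r = 3.3 AU * 1.496e11 m/AU = 4.9368e+11 m. U = -GM*m/r = -(6.674e-11 * 3.26196e+30 * 5000.0) / 4.9368e+11 = -2.205e+12

-2.205e+12 J


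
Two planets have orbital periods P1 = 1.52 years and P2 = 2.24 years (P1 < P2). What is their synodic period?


1/P_syn = |1/P1 - 1/P2| = |1/1.52 - 1/2.24| => P_syn = 4.7289

4.7289 years


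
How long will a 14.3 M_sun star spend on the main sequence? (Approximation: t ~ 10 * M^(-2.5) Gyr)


t = 10 * M^(-2.5) = 10 * 14.3^(-2.5) = 0.0129

0.0129 Gyr


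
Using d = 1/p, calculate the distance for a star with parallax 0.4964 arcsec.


d = 1/p = 1/0.4964 = 2.0145

2.0145 pc


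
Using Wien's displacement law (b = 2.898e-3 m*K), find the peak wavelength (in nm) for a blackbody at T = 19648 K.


lam_max = b / T = 2.898e-3 / 19648 = 1.475e-07 m = 147.4959 nm

147.4959 nm


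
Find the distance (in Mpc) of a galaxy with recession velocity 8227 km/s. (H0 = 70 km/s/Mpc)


d = v / H0 = 8227 / 70 = 117.5286

117.5286 Mpc


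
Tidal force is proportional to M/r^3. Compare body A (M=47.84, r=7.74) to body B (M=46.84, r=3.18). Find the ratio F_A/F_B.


Ratio = (M1/r1^3) / (M2/r2^3) = (47.84/7.74^3) / (46.84/3.18^3) = 0.0708

0.0708


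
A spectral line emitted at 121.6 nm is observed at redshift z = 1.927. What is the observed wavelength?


lam_obs = lam_emit * (1 + z) = 121.6 * (1 + 1.927) = 355.9232

355.9232 nm


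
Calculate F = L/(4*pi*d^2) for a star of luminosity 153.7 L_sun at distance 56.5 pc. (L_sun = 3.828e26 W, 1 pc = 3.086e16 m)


F = L / (4*pi*d^2) = 5.884e+28 / (4*pi*(1.744e+18)^2) = 1.540e-09

1.540e-09 W/m^2


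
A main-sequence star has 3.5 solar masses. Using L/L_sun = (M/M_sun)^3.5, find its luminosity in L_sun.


L/L_sun = (M/M_sun)^3.5 = 3.5^3.5 = 80.2118

80.2118 L_sun


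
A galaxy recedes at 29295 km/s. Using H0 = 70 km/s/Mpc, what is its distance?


d = v / H0 = 29295 / 70 = 418.5

418.5 Mpc


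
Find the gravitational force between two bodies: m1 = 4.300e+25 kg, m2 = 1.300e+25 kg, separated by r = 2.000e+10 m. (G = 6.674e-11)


F = G*m1*m2/r^2 = 6.674e-11 * 4.300e+25 * 1.300e+25 / (2.000e+10)^2 = 6.674e-11 * 5.590e+50 / 4.000e+20 = 9.327e+19

9.327e+19 N


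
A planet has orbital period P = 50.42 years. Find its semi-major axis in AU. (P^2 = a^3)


a = P^(2/3) = 50.42^(2/3) = 13.648

13.648 AU


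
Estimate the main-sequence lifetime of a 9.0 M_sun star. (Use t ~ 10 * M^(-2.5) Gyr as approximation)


t = 10 * M^(-2.5) = 10 * 9.0^(-2.5) = 0.0412

0.0412 Gyr


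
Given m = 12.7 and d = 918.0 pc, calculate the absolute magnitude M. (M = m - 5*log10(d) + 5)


M = m - 5*log10(d) + 5 = 12.7 - 5*log10(918.0) + 5 = 2.8858

2.8858


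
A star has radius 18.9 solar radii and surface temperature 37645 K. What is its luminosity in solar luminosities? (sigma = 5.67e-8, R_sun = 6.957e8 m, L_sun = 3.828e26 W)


R = 18.9 * 6.957e8 m = 1.314873e+10 m. L = 4*pi*R^2*sigma*T^4 = 4*pi*(1.314873e+10)^2 * 5.67e-8 * 37645^4 = 2.473943311e+32 W. L/L_sun = 2.473943311e+32 / 3.828e26 = 646275.6822

646275.6822 L_sun


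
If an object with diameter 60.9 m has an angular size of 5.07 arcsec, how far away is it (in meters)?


D = size / theta_rad, theta_rad = 5.07 * pi/(180*3600) = 2.458e-05, D = 2.478e+06

2.478e+06 m


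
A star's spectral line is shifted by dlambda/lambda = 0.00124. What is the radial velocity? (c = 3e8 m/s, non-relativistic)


v = (dlambda/lambda) * c = 0.00124 * 3e8 = 372000.0

372000.0 m/s


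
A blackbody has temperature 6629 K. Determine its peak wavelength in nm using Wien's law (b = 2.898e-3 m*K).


lam_max = b / T = 2.898e-3 / 6629 = 4.372e-07 m = 437.17 nm

437.17 nm


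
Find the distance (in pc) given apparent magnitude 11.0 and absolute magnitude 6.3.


d = 10^((m - M + 5)/5) = 10^((11.0 - 6.3 + 5)/5) = 87.0964

87.0964 pc


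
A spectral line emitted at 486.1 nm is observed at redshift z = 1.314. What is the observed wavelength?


lam_obs = lam_emit * (1 + z) = 486.1 * (1 + 1.314) = 1124.8354

1124.8354 nm


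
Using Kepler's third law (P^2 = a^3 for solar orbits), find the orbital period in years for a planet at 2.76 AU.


P = a^(3/2) = 2.76^1.5 = 4.5853

4.5853 years


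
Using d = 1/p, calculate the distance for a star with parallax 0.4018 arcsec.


d = 1/p = 1/0.4018 = 2.4888

2.4888 pc


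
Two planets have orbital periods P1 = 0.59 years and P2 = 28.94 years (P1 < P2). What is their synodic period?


1/P_syn = |1/P1 - 1/P2| = |1/0.59 - 1/28.94| => P_syn = 0.6023

0.6023 years


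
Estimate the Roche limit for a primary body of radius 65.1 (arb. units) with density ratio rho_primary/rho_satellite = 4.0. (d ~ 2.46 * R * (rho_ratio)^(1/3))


d_Roche = 2.46 * 65.1 * 4.0^(1/3) = 254.2159

254.2159


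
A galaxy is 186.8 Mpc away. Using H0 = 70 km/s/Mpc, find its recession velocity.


v = H0 * d = 70 * 186.8 = 13076.0

13076.0 km/s


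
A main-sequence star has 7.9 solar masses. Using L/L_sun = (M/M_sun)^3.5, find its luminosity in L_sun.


L/L_sun = (M/M_sun)^3.5 = 7.9^3.5 = 1385.7817

1385.7817 L_sun


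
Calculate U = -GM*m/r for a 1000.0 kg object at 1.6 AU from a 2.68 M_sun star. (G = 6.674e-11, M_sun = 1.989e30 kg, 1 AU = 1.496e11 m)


M = 2.68 * 1.989e30 kg = 5.33052e+30 kg; r = 1.6 AU * 1.496e11 m/AU = 2.3936e+11 m. U = -GM*m/r = -(6.674e-11 * 5.33052e+30 * 1000.0) / 2.3936e+11 = -1.486e+12

-1.486e+12 J


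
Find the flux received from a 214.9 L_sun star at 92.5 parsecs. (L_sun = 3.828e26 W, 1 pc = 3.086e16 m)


F = L / (4*pi*d^2) = 8.226e+28 / (4*pi*(2.855e+18)^2) = 8.034e-10

8.034e-10 W/m^2


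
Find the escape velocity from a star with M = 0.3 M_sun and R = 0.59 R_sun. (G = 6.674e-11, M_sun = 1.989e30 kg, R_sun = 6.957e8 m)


M = 0.3 * 1.989e30 kg = 5.967e+29 kg; R = 0.59 * 6.957e8 m = 4.10463e+08 m. v_esc = sqrt(2GM/R) = sqrt(2 * 6.674e-11 * 5.967e+29 / 4.10463e+08) = 440503.2434

440503.2434 m/s


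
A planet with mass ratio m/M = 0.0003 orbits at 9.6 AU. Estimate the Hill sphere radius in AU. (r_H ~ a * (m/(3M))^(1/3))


r_H = a * (m/3M)^(1/3) = 9.6 * (0.0003/3)^(1/3) = 0.4456

0.4456 AU


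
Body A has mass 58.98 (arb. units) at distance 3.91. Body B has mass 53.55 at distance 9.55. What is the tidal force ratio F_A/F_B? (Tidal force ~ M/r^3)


Ratio = (M1/r1^3) / (M2/r2^3) = (58.98/3.91^3) / (53.55/9.55^3) = 16.0482

16.0482


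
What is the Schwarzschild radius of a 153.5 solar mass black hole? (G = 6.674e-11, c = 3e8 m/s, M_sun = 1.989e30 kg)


M = 153.5 * 1.989e30 kg = 3.053115e+32 kg. rs = 2GM/c^2 = 2 * 6.674e-11 * 3.053115e+32 / (3e8)^2 = 452810.878

452810.878 m


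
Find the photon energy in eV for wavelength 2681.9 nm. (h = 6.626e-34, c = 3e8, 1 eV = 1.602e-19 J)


E = hc/lambda = 6.626e-34 * 3e8 / 2.682e-06 = 7.412e-20 J = 0.4627 eV

0.4627 eV


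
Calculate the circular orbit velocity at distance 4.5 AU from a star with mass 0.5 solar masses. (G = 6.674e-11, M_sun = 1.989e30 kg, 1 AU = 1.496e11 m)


v = sqrt(GM/r) = sqrt(6.674e-11 * 9.945e+29 / 6.732e+11) = 9929.4099

9929.4099 m/s


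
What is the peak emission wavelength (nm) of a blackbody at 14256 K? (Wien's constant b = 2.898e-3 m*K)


lam_max = b / T = 2.898e-3 / 14256 = 2.033e-07 m = 203.2828 nm

203.2828 nm


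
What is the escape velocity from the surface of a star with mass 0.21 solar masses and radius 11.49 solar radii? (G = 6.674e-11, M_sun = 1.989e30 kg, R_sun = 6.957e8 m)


M = 0.21 * 1.989e30 kg = 4.1769e+29 kg; R = 11.49 * 6.957e8 m = 7.993593e+09 m. v_esc = sqrt(2GM/R) = sqrt(2 * 6.674e-11 * 4.1769e+29 / 7.993593e+09) = 83514.9301

83514.9301 m/s


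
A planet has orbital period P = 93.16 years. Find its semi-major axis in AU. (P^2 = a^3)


a = P^(2/3) = 93.16^(2/3) = 20.5504

20.5504 AU


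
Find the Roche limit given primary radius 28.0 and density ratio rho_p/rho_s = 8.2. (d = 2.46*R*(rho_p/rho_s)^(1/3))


d_Roche = 2.46 * 28.0 * 8.2^(1/3) = 138.8986

138.8986


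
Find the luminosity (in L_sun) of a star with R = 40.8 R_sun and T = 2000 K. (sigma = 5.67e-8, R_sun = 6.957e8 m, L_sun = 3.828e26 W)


R = 40.8 * 6.957e8 m = 2.838456e+10 m. L = 4*pi*R^2*sigma*T^4 = 4*pi*(2.838456e+10)^2 * 5.67e-8 * 2000^4 = 9.184959348e+27 W. L/L_sun = 9.184959348e+27 / 3.828e26 = 23.9941

23.9941 L_sun


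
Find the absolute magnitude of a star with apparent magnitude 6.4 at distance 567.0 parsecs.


M = m - 5*log10(d) + 5 = 6.4 - 5*log10(567.0) + 5 = -2.3679

-2.3679


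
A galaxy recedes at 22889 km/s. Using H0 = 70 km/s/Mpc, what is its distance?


d = v / H0 = 22889 / 70 = 326.9857

326.9857 Mpc


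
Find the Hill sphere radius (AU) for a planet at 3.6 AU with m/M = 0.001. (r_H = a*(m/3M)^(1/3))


r_H = a * (m/3M)^(1/3) = 3.6 * (0.001/3)^(1/3) = 0.2496

0.2496 AU


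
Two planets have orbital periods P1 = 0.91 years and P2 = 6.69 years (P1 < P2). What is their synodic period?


1/P_syn = |1/P1 - 1/P2| = |1/0.91 - 1/6.69| => P_syn = 1.0533

1.0533 years


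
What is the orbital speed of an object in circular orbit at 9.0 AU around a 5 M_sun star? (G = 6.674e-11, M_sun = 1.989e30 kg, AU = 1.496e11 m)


v = sqrt(GM/r) = sqrt(6.674e-11 * 9.945e+30 / 1.346e+12) = 22202.8356

22202.8356 m/s


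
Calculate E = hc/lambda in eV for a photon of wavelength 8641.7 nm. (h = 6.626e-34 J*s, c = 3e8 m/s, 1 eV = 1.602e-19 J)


E = hc/lambda = 6.626e-34 * 3e8 / 8.642e-06 = 2.300e-20 J = 0.1436 eV

0.1436 eV


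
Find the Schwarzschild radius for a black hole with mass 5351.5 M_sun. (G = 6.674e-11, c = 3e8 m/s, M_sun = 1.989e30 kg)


M = 5351.5 * 1.989e30 kg = 1.06441335e+34 kg. rs = 2GM/c^2 = 2 * 6.674e-11 * 1.06441335e+34 / (3e8)^2 = 1.579e+07

1.579e+07 m


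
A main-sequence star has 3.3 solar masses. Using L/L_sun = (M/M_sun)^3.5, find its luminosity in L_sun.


L/L_sun = (M/M_sun)^3.5 = 3.3^3.5 = 65.2828

65.2828 L_sun


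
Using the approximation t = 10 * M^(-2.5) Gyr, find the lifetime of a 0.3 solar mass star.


t = 10 * M^(-2.5) = 10 * 0.3^(-2.5) = 202.8602

202.8602 Gyr


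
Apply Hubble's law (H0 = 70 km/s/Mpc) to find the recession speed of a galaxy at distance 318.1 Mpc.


v = H0 * d = 70 * 318.1 = 22267.0

22267.0 km/s


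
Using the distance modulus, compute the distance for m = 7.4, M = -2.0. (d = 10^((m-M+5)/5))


d = 10^((m - M + 5)/5) = 10^((7.4 - -2.0 + 5)/5) = 758.5776

758.5776 pc


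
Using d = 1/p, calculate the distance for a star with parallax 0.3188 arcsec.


d = 1/p = 1/0.3188 = 3.1368

3.1368 pc


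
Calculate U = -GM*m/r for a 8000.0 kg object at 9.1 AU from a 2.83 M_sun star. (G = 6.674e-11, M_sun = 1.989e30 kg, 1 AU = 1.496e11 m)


M = 2.83 * 1.989e30 kg = 5.62887e+30 kg; r = 9.1 AU * 1.496e11 m/AU = 1.36136e+12 m. U = -GM*m/r = -(6.674e-11 * 5.62887e+30 * 8000.0) / 1.36136e+12 = -2.208e+12

-2.208e+12 J


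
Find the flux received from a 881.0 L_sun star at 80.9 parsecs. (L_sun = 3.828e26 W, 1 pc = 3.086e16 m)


F = L / (4*pi*d^2) = 3.372e+29 / (4*pi*(2.497e+18)^2) = 4.306e-09

4.306e-09 W/m^2


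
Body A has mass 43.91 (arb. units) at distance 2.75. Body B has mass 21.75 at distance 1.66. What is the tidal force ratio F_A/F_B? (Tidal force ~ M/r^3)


Ratio = (M1/r1^3) / (M2/r2^3) = (43.91/2.75^3) / (21.75/1.66^3) = 0.444

0.444


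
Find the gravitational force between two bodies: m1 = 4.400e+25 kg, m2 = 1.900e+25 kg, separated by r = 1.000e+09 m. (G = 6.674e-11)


F = G*m1*m2/r^2 = 6.674e-11 * 4.400e+25 * 1.900e+25 / (1.000e+09)^2 = 6.674e-11 * 8.360e+50 / 1.000e+18 = 5.579e+22

5.579e+22 N


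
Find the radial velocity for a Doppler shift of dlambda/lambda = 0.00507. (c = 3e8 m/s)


v = (dlambda/lambda) * c = 0.00507 * 3e8 = 1.521e+06

1.521e+06 m/s


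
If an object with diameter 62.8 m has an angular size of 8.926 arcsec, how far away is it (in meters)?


D = size / theta_rad, theta_rad = 8.926 * pi/(180*3600) = 4.327e-05, D = 1.451e+06

1.451e+06 m


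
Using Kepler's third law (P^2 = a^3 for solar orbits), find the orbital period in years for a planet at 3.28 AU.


P = a^(3/2) = 3.28^1.5 = 5.9403

5.9403 years


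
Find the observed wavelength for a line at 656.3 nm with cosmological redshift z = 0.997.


lam_obs = lam_emit * (1 + z) = 656.3 * (1 + 0.997) = 1310.6311

1310.6311 nm


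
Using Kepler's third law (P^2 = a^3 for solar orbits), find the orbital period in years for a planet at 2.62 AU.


P = a^(3/2) = 2.62^1.5 = 4.2408

4.2408 years


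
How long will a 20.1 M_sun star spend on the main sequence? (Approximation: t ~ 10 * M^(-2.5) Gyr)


t = 10 * M^(-2.5) = 10 * 20.1^(-2.5) = 0.0055

0.0055 Gyr


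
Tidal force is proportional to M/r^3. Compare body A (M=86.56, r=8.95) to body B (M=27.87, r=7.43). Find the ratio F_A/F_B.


Ratio = (M1/r1^3) / (M2/r2^3) = (86.56/8.95^3) / (27.87/7.43^3) = 1.777

1.777


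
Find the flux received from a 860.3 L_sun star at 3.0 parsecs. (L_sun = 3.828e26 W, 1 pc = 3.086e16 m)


F = L / (4*pi*d^2) = 3.293e+29 / (4*pi*(9.258e+16)^2) = 3.058e-06

3.058e-06 W/m^2


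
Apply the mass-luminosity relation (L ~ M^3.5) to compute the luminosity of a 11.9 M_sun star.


L/L_sun = (M/M_sun)^3.5 = 11.9^3.5 = 5813.188

5813.188 L_sun


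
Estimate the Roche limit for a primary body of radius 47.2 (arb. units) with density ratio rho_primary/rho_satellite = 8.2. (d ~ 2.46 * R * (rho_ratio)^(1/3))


d_Roche = 2.46 * 47.2 * 8.2^(1/3) = 234.1433

234.1433


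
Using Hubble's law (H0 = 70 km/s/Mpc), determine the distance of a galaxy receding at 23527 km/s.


d = v / H0 = 23527 / 70 = 336.1

336.1 Mpc


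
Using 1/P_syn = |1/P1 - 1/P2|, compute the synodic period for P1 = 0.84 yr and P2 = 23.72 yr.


1/P_syn = |1/P1 - 1/P2| = |1/0.84 - 1/23.72| => P_syn = 0.8708

0.8708 years


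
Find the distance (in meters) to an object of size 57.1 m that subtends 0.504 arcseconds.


D = size / theta_rad, theta_rad = 0.504 * pi/(180*3600) = 2.443e-06, D = 2.337e+07

2.337e+07 m


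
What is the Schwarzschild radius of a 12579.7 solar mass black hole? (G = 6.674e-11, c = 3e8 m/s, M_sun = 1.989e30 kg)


M = 12579.7 * 1.989e30 kg = 2.50210233e+34 kg. rs = 2GM/c^2 = 2 * 6.674e-11 * 2.50210233e+34 / (3e8)^2 = 3.711e+07

3.711e+07 m


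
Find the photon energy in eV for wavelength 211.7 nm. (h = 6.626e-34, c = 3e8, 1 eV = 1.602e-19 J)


E = hc/lambda = 6.626e-34 * 3e8 / 2.117e-07 = 9.390e-19 J = 5.8612 eV

5.8612 eV


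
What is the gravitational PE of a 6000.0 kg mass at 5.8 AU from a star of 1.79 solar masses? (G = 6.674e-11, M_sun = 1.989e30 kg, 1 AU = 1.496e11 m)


M = 1.79 * 1.989e30 kg = 3.56031e+30 kg; r = 5.8 AU * 1.496e11 m/AU = 8.6768e+11 m. U = -GM*m/r = -(6.674e-11 * 3.56031e+30 * 6000.0) / 8.6768e+11 = -1.643e+12

-1.643e+12 J


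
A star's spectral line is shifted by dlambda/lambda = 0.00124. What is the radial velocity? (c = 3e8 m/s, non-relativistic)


v = (dlambda/lambda) * c = 0.00124 * 3e8 = 372000.0

372000.0 m/s


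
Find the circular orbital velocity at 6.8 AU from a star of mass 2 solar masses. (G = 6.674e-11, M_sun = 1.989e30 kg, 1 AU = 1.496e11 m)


v = sqrt(GM/r) = sqrt(6.674e-11 * 3.978e+30 / 1.017e+12) = 16154.9358

16154.9358 m/s


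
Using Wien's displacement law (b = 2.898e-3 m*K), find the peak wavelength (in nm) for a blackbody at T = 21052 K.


lam_max = b / T = 2.898e-3 / 21052 = 1.377e-07 m = 137.6591 nm

137.6591 nm


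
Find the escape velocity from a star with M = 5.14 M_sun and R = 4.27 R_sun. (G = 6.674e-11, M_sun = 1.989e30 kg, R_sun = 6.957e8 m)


M = 5.14 * 1.989e30 kg = 1.022346e+31 kg; R = 4.27 * 6.957e8 m = 2.970639e+09 m. v_esc = sqrt(2GM/R) = sqrt(2 * 6.674e-11 * 1.022346e+31 / 2.970639e+09) = 677769.6395

677769.6395 m/s


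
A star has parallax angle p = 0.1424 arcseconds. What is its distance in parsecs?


d = 1/p = 1/0.1424 = 7.0225

7.0225 pc


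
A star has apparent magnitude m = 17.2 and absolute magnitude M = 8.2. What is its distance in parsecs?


d = 10^((m - M + 5)/5) = 10^((17.2 - 8.2 + 5)/5) = 630.9573

630.9573 pc


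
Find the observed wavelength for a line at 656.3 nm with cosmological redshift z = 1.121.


lam_obs = lam_emit * (1 + z) = 656.3 * (1 + 1.121) = 1392.0123

1392.0123 nm


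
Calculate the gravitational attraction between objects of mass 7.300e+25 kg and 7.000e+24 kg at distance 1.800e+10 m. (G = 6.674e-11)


F = G*m1*m2/r^2 = 6.674e-11 * 7.300e+25 * 7.000e+24 / (1.800e+10)^2 = 6.674e-11 * 5.110e+50 / 3.240e+20 = 1.053e+20

1.053e+20 N


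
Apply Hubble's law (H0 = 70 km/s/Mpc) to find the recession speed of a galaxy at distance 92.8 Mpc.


v = H0 * d = 70 * 92.8 = 6496.0

6496.0 km/s


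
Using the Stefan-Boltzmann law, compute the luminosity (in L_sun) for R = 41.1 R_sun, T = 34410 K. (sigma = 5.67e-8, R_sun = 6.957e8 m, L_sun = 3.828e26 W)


R = 41.1 * 6.957e8 m = 2.859327e+10 m. L = 4*pi*R^2*sigma*T^4 = 4*pi*(2.859327e+10)^2 * 5.67e-8 * 34410^4 = 8.166938099e+32 W. L/L_sun = 8.166938099e+32 / 3.828e26 = 2.133e+06

2.133e+06 L_sun


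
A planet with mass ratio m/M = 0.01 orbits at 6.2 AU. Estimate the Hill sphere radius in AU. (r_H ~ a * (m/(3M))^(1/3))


r_H = a * (m/3M)^(1/3) = 6.2 * (0.01/3)^(1/3) = 0.9262

0.9262 AU


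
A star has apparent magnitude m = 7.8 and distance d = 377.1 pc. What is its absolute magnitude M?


M = m - 5*log10(d) + 5 = 7.8 - 5*log10(377.1) + 5 = -0.0823

-0.0823


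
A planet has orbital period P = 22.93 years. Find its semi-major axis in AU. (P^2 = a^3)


a = P^(2/3) = 22.93^(2/3) = 8.0712

8.0712 AU


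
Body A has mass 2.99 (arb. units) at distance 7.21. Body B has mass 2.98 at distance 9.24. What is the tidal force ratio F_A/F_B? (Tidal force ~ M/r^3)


Ratio = (M1/r1^3) / (M2/r2^3) = (2.99/7.21^3) / (2.98/9.24^3) = 2.1119

2.1119


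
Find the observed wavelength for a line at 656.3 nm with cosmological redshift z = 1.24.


lam_obs = lam_emit * (1 + z) = 656.3 * (1 + 1.24) = 1470.112

1470.112 nm


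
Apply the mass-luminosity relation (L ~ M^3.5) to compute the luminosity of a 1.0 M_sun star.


L/L_sun = (M/M_sun)^3.5 = 1.0^3.5 = 1.0

1.0 L_sun


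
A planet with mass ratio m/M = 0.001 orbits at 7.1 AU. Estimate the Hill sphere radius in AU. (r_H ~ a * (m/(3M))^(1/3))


r_H = a * (m/3M)^(1/3) = 7.1 * (0.001/3)^(1/3) = 0.4923

0.4923 AU


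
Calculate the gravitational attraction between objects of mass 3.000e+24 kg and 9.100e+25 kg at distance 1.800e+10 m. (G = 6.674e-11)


F = G*m1*m2/r^2 = 6.674e-11 * 3.000e+24 * 9.100e+25 / (1.800e+10)^2 = 6.674e-11 * 2.730e+50 / 3.240e+20 = 5.623e+19

5.623e+19 N


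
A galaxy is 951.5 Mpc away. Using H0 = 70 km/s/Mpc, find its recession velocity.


v = H0 * d = 70 * 951.5 = 66605.0

66605.0 km/s


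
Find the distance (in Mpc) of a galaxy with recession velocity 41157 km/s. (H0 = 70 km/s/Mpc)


d = v / H0 = 41157 / 70 = 587.9571

587.9571 Mpc


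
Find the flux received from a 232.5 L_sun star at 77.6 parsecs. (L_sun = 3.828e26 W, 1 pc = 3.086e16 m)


F = L / (4*pi*d^2) = 8.900e+28 / (4*pi*(2.395e+18)^2) = 1.235e-09

1.235e-09 W/m^2


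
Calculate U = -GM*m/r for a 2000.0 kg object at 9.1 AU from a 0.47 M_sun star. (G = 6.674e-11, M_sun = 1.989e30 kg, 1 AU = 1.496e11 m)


M = 0.47 * 1.989e30 kg = 9.3483e+29 kg; r = 9.1 AU * 1.496e11 m/AU = 1.36136e+12 m. U = -GM*m/r = -(6.674e-11 * 9.3483e+29 * 2000.0) / 1.36136e+12 = -9.166e+10

-9.166e+10 J


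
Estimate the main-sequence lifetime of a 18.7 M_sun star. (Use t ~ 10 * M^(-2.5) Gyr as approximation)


t = 10 * M^(-2.5) = 10 * 18.7^(-2.5) = 0.0066

0.0066 Gyr


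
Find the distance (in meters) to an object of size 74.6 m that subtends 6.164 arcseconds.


D = size / theta_rad, theta_rad = 6.164 * pi/(180*3600) = 2.988e-05, D = 2.496e+06

2.496e+06 m


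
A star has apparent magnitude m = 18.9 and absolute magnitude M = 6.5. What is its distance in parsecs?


d = 10^((m - M + 5)/5) = 10^((18.9 - 6.5 + 5)/5) = 3019.9517

3019.9517 pc


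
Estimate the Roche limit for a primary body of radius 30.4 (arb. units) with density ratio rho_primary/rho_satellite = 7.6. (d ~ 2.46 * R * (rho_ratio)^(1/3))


d_Roche = 2.46 * 30.4 * 7.6^(1/3) = 147.0325

147.0325


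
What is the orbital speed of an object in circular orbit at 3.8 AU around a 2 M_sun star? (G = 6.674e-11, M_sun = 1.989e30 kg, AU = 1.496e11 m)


v = sqrt(GM/r) = sqrt(6.674e-11 * 3.978e+30 / 5.685e+11) = 21610.6533

21610.6533 m/s


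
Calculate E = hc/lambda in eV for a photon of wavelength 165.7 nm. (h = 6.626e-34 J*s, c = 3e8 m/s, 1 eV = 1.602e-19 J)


E = hc/lambda = 6.626e-34 * 3e8 / 1.657e-07 = 1.200e-18 J = 7.4884 eV

7.4884 eV


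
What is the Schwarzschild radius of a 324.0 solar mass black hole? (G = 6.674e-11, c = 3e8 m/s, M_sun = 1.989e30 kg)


M = 324.0 * 1.989e30 kg = 6.44436e+32 kg. rs = 2GM/c^2 = 2 * 6.674e-11 * 6.44436e+32 / (3e8)^2 = 955770.192

955770.192 m


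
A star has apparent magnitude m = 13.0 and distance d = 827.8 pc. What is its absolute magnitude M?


M = m - 5*log10(d) + 5 = 13.0 - 5*log10(827.8) + 5 = 3.4104

3.4104


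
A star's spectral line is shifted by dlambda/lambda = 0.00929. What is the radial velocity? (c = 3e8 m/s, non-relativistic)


v = (dlambda/lambda) * c = 0.00929 * 3e8 = 2.787e+06

2.787e+06 m/s


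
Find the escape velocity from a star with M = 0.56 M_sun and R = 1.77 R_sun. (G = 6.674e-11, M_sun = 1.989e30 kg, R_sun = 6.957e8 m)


M = 0.56 * 1.989e30 kg = 1.11384e+30 kg; R = 1.77 * 6.957e8 m = 1.231389e+09 m. v_esc = sqrt(2GM/R) = sqrt(2 * 6.674e-11 * 1.11384e+30 / 1.231389e+09) = 347473.6443

347473.6443 m/s


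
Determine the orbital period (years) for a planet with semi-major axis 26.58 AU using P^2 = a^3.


P = a^(3/2) = 26.58^1.5 = 137.0353

137.0353 years


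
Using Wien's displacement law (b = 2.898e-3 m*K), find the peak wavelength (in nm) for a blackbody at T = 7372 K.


lam_max = b / T = 2.898e-3 / 7372 = 3.931e-07 m = 393.1091 nm

393.1091 nm


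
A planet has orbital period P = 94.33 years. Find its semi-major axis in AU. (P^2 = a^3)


a = P^(2/3) = 94.33^(2/3) = 20.7221

20.7221 AU


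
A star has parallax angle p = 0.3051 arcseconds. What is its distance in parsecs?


d = 1/p = 1/0.3051 = 3.2776

3.2776 pc


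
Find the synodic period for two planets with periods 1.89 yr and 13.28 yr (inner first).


1/P_syn = |1/P1 - 1/P2| = |1/1.89 - 1/13.28| => P_syn = 2.2036

2.2036 years


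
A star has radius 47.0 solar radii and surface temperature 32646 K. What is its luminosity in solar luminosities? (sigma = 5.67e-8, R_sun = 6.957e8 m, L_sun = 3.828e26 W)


R = 47.0 * 6.957e8 m = 3.26979e+10 m. L = 4*pi*R^2*sigma*T^4 = 4*pi*(3.26979e+10)^2 * 5.67e-8 * 32646^4 = 8.652718015e+32 W. L/L_sun = 8.652718015e+32 / 3.828e26 = 2.260e+06

2.260e+06 L_sun


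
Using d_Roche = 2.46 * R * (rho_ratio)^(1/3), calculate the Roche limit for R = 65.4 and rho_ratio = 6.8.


d_Roche = 2.46 * 65.4 * 6.8^(1/3) = 304.8006

304.8006


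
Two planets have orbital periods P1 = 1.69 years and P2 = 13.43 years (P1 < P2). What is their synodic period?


1/P_syn = |1/P1 - 1/P2| = |1/1.69 - 1/13.43| => P_syn = 1.9333

1.9333 years


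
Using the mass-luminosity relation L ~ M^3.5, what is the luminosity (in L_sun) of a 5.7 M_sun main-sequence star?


L/L_sun = (M/M_sun)^3.5 = 5.7^3.5 = 442.1422

442.1422 L_sun


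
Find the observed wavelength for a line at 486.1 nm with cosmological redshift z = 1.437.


lam_obs = lam_emit * (1 + z) = 486.1 * (1 + 1.437) = 1184.6257

1184.6257 nm


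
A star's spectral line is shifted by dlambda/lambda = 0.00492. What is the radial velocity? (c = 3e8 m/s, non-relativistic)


v = (dlambda/lambda) * c = 0.00492 * 3e8 = 1.476e+06

1.476e+06 m/s


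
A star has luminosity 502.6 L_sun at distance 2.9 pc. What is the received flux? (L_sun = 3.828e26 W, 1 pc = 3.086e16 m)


F = L / (4*pi*d^2) = 1.924e+29 / (4*pi*(8.949e+16)^2) = 1.912e-06

1.912e-06 W/m^2


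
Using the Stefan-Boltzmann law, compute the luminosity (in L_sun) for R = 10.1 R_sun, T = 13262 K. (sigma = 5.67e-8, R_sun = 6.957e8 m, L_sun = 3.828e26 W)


R = 10.1 * 6.957e8 m = 7.02657e+09 m. L = 4*pi*R^2*sigma*T^4 = 4*pi*(7.02657e+09)^2 * 5.67e-8 * 13262^4 = 1.088217665e+30 W. L/L_sun = 1.088217665e+30 / 3.828e26 = 2842.7839

2842.7839 L_sun


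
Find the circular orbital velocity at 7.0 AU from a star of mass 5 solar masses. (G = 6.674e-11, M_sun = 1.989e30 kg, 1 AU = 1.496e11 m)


v = sqrt(GM/r) = sqrt(6.674e-11 * 9.945e+30 / 1.047e+12) = 25175.6492

25175.6492 m/s


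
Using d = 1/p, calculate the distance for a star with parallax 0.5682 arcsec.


d = 1/p = 1/0.5682 = 1.7599

1.7599 pc


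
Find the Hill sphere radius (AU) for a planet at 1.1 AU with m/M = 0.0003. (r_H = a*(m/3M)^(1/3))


r_H = a * (m/3M)^(1/3) = 1.1 * (0.0003/3)^(1/3) = 0.0511

0.0511 AU


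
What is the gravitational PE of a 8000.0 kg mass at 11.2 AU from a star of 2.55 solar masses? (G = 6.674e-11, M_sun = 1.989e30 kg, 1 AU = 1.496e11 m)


M = 2.55 * 1.989e30 kg = 5.07195e+30 kg; r = 11.2 AU * 1.496e11 m/AU = 1.67552e+12 m. U = -GM*m/r = -(6.674e-11 * 5.07195e+30 * 8000.0) / 1.67552e+12 = -1.616e+12

-1.616e+12 J


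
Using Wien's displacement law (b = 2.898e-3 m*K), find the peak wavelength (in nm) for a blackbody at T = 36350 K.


lam_max = b / T = 2.898e-3 / 36350 = 7.972e-08 m = 79.7249 nm

79.7249 nm


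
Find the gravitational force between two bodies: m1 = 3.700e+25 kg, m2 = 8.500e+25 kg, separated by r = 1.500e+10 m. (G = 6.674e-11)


F = G*m1*m2/r^2 = 6.674e-11 * 3.700e+25 * 8.500e+25 / (1.500e+10)^2 = 6.674e-11 * 3.145e+51 / 2.250e+20 = 9.329e+20

9.329e+20 N


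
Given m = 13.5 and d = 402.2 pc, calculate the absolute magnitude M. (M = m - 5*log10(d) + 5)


M = m - 5*log10(d) + 5 = 13.5 - 5*log10(402.2) + 5 = 5.4778

5.4778


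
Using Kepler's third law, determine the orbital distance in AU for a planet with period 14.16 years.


a = P^(2/3) = 14.16^(2/3) = 5.853

5.853 AU


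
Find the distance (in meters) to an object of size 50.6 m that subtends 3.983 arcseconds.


D = size / theta_rad, theta_rad = 3.983 * pi/(180*3600) = 1.931e-05, D = 2.620e+06

2.620e+06 m


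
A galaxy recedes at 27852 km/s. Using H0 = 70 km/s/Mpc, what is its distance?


d = v / H0 = 27852 / 70 = 397.8857

397.8857 Mpc


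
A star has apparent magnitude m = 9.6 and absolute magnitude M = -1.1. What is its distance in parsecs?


d = 10^((m - M + 5)/5) = 10^((9.6 - -1.1 + 5)/5) = 1380.3843

1380.3843 pc


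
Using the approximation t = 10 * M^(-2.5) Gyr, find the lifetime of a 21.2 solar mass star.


t = 10 * M^(-2.5) = 10 * 21.2^(-2.5) = 0.0048

0.0048 Gyr


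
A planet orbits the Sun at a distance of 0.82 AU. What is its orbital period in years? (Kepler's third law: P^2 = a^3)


P = a^(3/2) = 0.82^1.5 = 0.7425

0.7425 years


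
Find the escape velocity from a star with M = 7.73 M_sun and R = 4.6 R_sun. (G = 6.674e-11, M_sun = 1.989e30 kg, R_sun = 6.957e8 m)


M = 7.73 * 1.989e30 kg = 1.537497e+31 kg; R = 4.6 * 6.957e8 m = 3.20022e+09 m. v_esc = sqrt(2GM/R) = sqrt(2 * 6.674e-11 * 1.537497e+31 / 3.20022e+09) = 800802.3151

800802.3151 m/s


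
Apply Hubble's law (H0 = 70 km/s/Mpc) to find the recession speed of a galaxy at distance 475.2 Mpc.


v = H0 * d = 70 * 475.2 = 33264.0

33264.0 km/s


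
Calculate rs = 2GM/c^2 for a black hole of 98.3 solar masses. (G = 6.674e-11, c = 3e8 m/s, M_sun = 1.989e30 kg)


M = 98.3 * 1.989e30 kg = 1.955187e+32 kg. rs = 2GM/c^2 = 2 * 6.674e-11 * 1.955187e+32 / (3e8)^2 = 289975.9564

289975.9564 m


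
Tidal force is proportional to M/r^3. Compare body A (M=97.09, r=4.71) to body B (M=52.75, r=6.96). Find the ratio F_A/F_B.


Ratio = (M1/r1^3) / (M2/r2^3) = (97.09/4.71^3) / (52.75/6.96^3) = 5.9391

5.9391


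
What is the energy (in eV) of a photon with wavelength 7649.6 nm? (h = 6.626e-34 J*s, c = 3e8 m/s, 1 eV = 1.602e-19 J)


E = hc/lambda = 6.626e-34 * 3e8 / 7.650e-06 = 2.599e-20 J = 0.1622 eV

0.1622 eV


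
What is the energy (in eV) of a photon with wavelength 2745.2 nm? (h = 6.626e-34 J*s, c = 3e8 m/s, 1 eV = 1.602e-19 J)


E = hc/lambda = 6.626e-34 * 3e8 / 2.745e-06 = 7.241e-20 J = 0.452 eV

0.452 eV


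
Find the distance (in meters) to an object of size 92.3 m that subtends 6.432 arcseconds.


D = size / theta_rad, theta_rad = 6.432 * pi/(180*3600) = 3.118e-05, D = 2.960e+06

2.960e+06 m


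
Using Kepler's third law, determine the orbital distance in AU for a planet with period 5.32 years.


a = P^(2/3) = 5.32^(2/3) = 3.0475

3.0475 AU


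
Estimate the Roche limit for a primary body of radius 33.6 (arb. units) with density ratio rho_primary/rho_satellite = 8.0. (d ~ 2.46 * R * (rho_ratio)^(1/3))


d_Roche = 2.46 * 33.6 * 8.0^(1/3) = 165.312

165.312


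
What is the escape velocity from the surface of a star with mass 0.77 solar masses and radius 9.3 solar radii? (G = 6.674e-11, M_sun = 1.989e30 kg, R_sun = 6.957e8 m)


M = 0.77 * 1.989e30 kg = 1.53153e+30 kg; R = 9.3 * 6.957e8 m = 6.47001e+09 m. v_esc = sqrt(2GM/R) = sqrt(2 * 6.674e-11 * 1.53153e+30 / 6.47001e+09) = 177753.5886

177753.5886 m/s


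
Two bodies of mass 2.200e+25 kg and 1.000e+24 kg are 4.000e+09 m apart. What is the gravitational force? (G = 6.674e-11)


F = G*m1*m2/r^2 = 6.674e-11 * 2.200e+25 * 1.000e+24 / (4.000e+09)^2 = 6.674e-11 * 2.200e+49 / 1.600e+19 = 9.177e+19

9.177e+19 N


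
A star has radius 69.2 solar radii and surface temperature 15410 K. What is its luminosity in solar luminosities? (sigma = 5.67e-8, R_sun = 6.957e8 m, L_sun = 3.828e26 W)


R = 69.2 * 6.957e8 m = 4.814244e+10 m. L = 4*pi*R^2*sigma*T^4 = 4*pi*(4.814244e+10)^2 * 5.67e-8 * 15410^4 = 9.312358214e+31 W. L/L_sun = 9.312358214e+31 / 3.828e26 = 243269.5458

243269.5458 L_sun


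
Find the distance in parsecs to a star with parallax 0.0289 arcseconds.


d = 1/p = 1/0.0289 = 34.6021

34.6021 pc


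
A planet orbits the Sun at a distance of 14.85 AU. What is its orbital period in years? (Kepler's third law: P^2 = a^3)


P = a^(3/2) = 14.85^1.5 = 57.2255

57.2255 years


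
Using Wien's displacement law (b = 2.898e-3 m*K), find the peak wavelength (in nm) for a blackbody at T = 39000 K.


lam_max = b / T = 2.898e-3 / 39000 = 7.431e-08 m = 74.3077 nm

74.3077 nm


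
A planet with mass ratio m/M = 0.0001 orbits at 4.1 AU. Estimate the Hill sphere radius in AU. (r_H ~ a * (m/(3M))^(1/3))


r_H = a * (m/3M)^(1/3) = 4.1 * (0.0001/3)^(1/3) = 0.132

0.132 AU


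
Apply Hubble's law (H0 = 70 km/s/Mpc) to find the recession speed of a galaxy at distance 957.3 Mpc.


v = H0 * d = 70 * 957.3 = 67011.0

67011.0 km/s


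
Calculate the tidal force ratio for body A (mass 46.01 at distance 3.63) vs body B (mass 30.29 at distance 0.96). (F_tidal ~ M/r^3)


Ratio = (M1/r1^3) / (M2/r2^3) = (46.01/3.63^3) / (30.29/0.96^3) = 0.0281

0.0281


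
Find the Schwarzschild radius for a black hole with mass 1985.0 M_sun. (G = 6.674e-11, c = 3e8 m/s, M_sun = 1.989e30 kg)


M = 1985.0 * 1.989e30 kg = 3.948165e+33 kg. rs = 2GM/c^2 = 2 * 6.674e-11 * 3.948165e+33 / (3e8)^2 = 5.856e+06

5.856e+06 m


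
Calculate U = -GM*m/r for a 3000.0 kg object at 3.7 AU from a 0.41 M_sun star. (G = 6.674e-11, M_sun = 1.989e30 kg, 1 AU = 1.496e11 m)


M = 0.41 * 1.989e30 kg = 8.1549e+29 kg; r = 3.7 AU * 1.496e11 m/AU = 5.5352e+11 m. U = -GM*m/r = -(6.674e-11 * 8.1549e+29 * 3000.0) / 5.5352e+11 = -2.950e+11

-2.950e+11 J


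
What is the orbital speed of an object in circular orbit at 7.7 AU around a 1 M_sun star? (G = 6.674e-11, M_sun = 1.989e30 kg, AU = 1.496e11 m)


v = sqrt(GM/r) = sqrt(6.674e-11 * 1.989e+30 / 1.152e+12) = 10734.9329

10734.9329 m/s


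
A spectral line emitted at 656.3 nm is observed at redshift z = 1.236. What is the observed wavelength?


lam_obs = lam_emit * (1 + z) = 656.3 * (1 + 1.236) = 1467.4868

1467.4868 nm


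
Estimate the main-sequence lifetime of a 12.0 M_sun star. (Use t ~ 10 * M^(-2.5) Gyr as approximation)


t = 10 * M^(-2.5) = 10 * 12.0^(-2.5) = 0.02

0.02 Gyr


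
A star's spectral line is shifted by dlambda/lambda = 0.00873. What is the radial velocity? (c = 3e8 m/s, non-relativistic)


v = (dlambda/lambda) * c = 0.00873 * 3e8 = 2.619e+06

2.619e+06 m/s
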